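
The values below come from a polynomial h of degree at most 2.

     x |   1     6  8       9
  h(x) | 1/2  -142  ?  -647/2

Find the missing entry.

The 3 known points determine the degree-2 polynomial uniquely.
Write h(x) = ax^2 + bx + c. Substituting each data point gives a linear system:
  a + b + c = 1/2
  36a + 6b + c = -142
  81a + 9b + c = -647/2
Solving the system yields a = -4, b = -1/2, c = 5.
So h(x) = -4x² - (1/2)x + 5.
Then h(8) = -255.

-255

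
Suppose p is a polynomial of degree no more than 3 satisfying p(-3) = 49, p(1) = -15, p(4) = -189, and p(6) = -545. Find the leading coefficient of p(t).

Write p(t) = at^3 + bt^2 + ct + d. Substituting each data point gives a linear system:
  -27a + 9b - 3c + d = 49
  a + b + c + d = -15
  64a + 16b + 4c + d = -189
  216a + 36b + 6c + d = -545
Solving the system yields a = -2, b = -2, c = -6, d = -5.
So p(t) = -2t^3 - 2t^2 - 6t - 5.
The leading coefficient is -2.

-2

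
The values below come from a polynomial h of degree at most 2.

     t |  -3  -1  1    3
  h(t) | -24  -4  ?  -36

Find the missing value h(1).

-8

On equispaced nodes a degree-2 polynomial has vanishing third forward difference, so
  - h(-3) + 3·h(-1) - 3·h(1) + h(3) = 0.
Substituting the known values and solving for h(1):
  -3·h(1) = 24
  h(1) = -8.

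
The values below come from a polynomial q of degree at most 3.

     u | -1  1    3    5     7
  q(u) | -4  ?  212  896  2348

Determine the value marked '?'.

On equispaced nodes a degree-3 polynomial has vanishing fourth forward difference, so
  q(-1) - 4·q(1) + 6·q(3) - 4·q(5) + q(7) = 0.
Substituting the known values and solving for q(1):
  -4·q(1) = -32
  q(1) = 8.

8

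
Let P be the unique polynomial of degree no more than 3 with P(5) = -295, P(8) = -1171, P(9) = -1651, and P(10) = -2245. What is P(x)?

P(x) = -2x^3 - 3x^2 + 5x + 5

Write P(x) = ax^3 + bx^2 + cx + d. Substituting each data point gives a linear system:
  125a + 25b + 5c + d = -295
  512a + 64b + 8c + d = -1171
  729a + 81b + 9c + d = -1651
  1000a + 100b + 10c + d = -2245
Solving the system yields a = -2, b = -3, c = 5, d = 5.
So P(x) = -2x^3 - 3x^2 + 5x + 5.
Check: P(8) = -1171. ✓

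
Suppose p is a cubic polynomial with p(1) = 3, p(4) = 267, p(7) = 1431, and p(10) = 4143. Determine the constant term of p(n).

3

Write p(n) = an^3 + bn^2 + cn + d. Substituting each data point gives a linear system:
  a + b + c + d = 3
  64a + 16b + 4c + d = 267
  343a + 49b + 7c + d = 1431
  1000a + 100b + 10c + d = 4143
Solving the system yields a = 4, b = 2, c = -6, d = 3.
So p(n) = 4n^3 + 2n^2 - 6n + 3.
The constant term is 3.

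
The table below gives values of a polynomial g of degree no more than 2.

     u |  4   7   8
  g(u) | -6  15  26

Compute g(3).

-9

Write g(u) = au^2 + bu + c. Substituting each data point gives a linear system:
  16a + 4b + c = -6
  49a + 7b + c = 15
  64a + 8b + c = 26
Solving the system yields a = 1, b = -4, c = -6.
So g(u) = u^2 - 4u - 6.
Then g(3) = -9.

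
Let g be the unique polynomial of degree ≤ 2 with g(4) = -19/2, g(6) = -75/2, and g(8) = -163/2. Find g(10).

Write g(u) = au^2 + bu + c. Substituting each data point gives a linear system:
  16a + 4b + c = -19/2
  36a + 6b + c = -75/2
  64a + 8b + c = -163/2
Solving the system yields a = -2, b = 6, c = -3/2.
So g(u) = -2u² + 6u - 3/2.
Then g(10) = -283/2.

-283/2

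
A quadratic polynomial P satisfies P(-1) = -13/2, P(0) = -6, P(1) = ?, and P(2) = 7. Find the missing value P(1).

On equispaced nodes a degree-2 polynomial has vanishing third forward difference, so
  - P(-1) + 3·P(0) - 3·P(1) + P(2) = 0.
Substituting the known values and solving for P(1):
  -3·P(1) = 9/2
  P(1) = -3/2.

-3/2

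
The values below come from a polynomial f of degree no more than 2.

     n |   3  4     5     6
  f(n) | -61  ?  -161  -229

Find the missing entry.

-105

On equispaced nodes a degree-2 polynomial has vanishing third forward difference, so
  - f(3) + 3·f(4) - 3·f(5) + f(6) = 0.
Substituting the known values and solving for f(4):
  3·f(4) = -315
  f(4) = -105.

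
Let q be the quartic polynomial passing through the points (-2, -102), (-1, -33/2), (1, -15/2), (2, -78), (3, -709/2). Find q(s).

q(s) = -4s^4 + (1/2)s^3 - 6s^2 + 4s - 2

Write q(s) = as^4 + bs^3 + cs^2 + ds + e. Substituting each data point gives a linear system:
  16a - 8b + 4c - 2d + e = -102
  a - b + c - d + e = -33/2
  a + b + c + d + e = -15/2
  16a + 8b + 4c + 2d + e = -78
  81a + 27b + 9c + 3d + e = -709/2
Solving the system yields a = -4, b = 1/2, c = -6, d = 4, e = -2.
So q(s) = -4s^4 + (1/2)s^3 - 6s^2 + 4s - 2.
Check: q(3) = -709/2. ✓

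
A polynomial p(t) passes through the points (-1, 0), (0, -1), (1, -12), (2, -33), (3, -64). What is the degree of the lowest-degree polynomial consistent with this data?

Forward differences of the values at t = -1, 0, 1, 2, 3:
  p  : 0  -1  -12  -33  -64
  Δ  : -1  -11  -21  -31
  Δ^2: -10  -10  -10
  Δ^3: 0  0
  Δ^4: 0
The second differences are constant (-10) and nonzero, while all higher differences vanish, so the minimal degree is 2.

2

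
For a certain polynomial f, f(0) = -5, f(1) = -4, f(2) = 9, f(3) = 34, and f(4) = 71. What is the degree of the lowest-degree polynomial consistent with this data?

2

Forward differences of the values at x = 0, 1, 2, 3, 4:
  f  : -5  -4  9  34  71
  Δ  : 1  13  25  37
  Δ^2: 12  12  12
  Δ^3: 0  0
  Δ^4: 0
The second differences are constant (12) and nonzero, while all higher differences vanish, so the minimal degree is 2.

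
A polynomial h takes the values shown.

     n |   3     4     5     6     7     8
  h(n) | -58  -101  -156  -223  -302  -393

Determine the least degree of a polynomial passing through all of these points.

Forward differences of the values at n = 3, 4, 5, 6, 7, 8:
  h  : -58  -101  -156  -223  -302  -393
  Δ  : -43  -55  -67  -79  -91
  Δ^2: -12  -12  -12  -12
  Δ^3: 0  0  0
  Δ^4: 0  0
  Δ^5: 0
The second differences are constant (-12) and nonzero, while all higher differences vanish, so the minimal degree is 2.

2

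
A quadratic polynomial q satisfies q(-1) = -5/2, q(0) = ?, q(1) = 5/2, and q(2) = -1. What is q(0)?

2

On equispaced nodes a degree-2 polynomial has vanishing third forward difference, so
  - q(-1) + 3·q(0) - 3·q(1) + q(2) = 0.
Substituting the known values and solving for q(0):
  3·q(0) = 6
  q(0) = 2.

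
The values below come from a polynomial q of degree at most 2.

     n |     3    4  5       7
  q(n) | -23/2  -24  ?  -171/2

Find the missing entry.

The 3 known points determine the degree-2 polynomial uniquely.
Write q(n) = an^2 + bn + c. Substituting each data point gives a linear system:
  9a + 3b + c = -23/2
  16a + 4b + c = -24
  49a + 7b + c = -171/2
Solving the system yields a = -2, b = 3/2, c = 2.
So q(n) = -2n² + (3/2)n + 2.
Then q(5) = -81/2.

-81/2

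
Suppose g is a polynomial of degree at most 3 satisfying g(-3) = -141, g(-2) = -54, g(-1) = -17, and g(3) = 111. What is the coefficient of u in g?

Write g(u) = au^3 + bu^2 + cu + d. Substituting each data point gives a linear system:
  -27a + 9b - 3c + d = -141
  -8a + 4b - 2c + d = -54
  -a + b - c + d = -17
  27a + 9b + 3c + d = 111
Solving the system yields a = 4, b = -1, c = 6, d = -6.
So g(u) = 4u^3 - u^2 + 6u - 6.
The coefficient of u is 6.

6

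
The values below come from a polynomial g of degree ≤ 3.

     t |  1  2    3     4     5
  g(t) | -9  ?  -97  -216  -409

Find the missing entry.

-34

On equispaced nodes a degree-3 polynomial has vanishing fourth forward difference, so
  g(1) - 4·g(2) + 6·g(3) - 4·g(4) + g(5) = 0.
Substituting the known values and solving for g(2):
  -4·g(2) = 136
  g(2) = -34.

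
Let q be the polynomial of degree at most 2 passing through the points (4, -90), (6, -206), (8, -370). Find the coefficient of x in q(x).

Write q(x) = ax^2 + bx + c. Substituting each data point gives a linear system:
  16a + 4b + c = -90
  36a + 6b + c = -206
  64a + 8b + c = -370
Solving the system yields a = -6, b = 2, c = -2.
So q(x) = -6x^2 + 2x - 2.
The coefficient of x is 2.

2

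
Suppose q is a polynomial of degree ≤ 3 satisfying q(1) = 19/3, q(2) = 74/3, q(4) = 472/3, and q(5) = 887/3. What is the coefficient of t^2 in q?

2

Write q(t) = at^3 + bt^2 + ct + d. Substituting each data point gives a linear system:
  a + b + c + d = 19/3
  8a + 4b + 2c + d = 74/3
  64a + 16b + 4c + d = 472/3
  125a + 25b + 5c + d = 887/3
Solving the system yields a = 2, b = 2, c = -5/3, d = 4.
So q(t) = 2t³ + 2t² - (5/3)t + 4.
The coefficient of t^2 is 2.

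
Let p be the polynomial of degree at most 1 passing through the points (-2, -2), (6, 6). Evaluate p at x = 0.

Using the Lagrange interpolation formula with nodes -2, 6:
  L_0(x) = (x - 6) / -8
  L_1(x) = (x + 2) / 8
Then p(x) = -2·L_0(x) + 6·L_1(x).
Expanding and collecting terms gives p(x) = x.
Evaluating at x = 0: p(0) = 0.

0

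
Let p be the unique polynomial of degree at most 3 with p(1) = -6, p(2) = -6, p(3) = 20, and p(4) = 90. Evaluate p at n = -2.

-30

Using the Lagrange interpolation formula with nodes 1, 2, 3, 4:
  L_0(n) = (n - 2)(n - 3)(n - 4) / -6
  L_1(n) = (n - 1)(n - 3)(n - 4) / 2
  L_2(n) = (n - 1)(n - 2)(n - 4) / -2
  L_3(n) = (n - 1)(n - 2)(n - 3) / 6
Then p(n) = -6·L_0(n) - 6·L_1(n) + 20·L_2(n) + 90·L_3(n).
Expanding and collecting terms gives p(n) = 3n^3 - 5n^2 - 6n + 2.
Evaluating at n = -2: p(-2) = -30.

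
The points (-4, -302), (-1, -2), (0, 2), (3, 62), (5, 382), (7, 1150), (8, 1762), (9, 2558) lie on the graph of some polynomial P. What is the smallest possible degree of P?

Divided differences on the nodes -4, -1, 0, 3, 5, 7, 8, 9:
  order 0: -302  -2  2  62  382  1150  1762  2558
  order 1: 100  4  20  160  384  612  796
  order 2: -24  4  28  56  76  92
  order 3: 4  4  4  4  4
  order 4: 0  0  0  0
  order 5: 0  0  0
  order 6: 0  0
  order 7: 0
The order-3 divided differences are all 4 (nonzero) and every higher order vanishes, so the data lies on a polynomial of degree exactly 3.

3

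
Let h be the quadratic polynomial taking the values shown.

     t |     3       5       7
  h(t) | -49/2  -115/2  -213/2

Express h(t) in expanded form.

Write h(t) = at^2 + bt + c. Substituting each data point gives a linear system:
  9a + 3b + c = -49/2
  25a + 5b + c = -115/2
  49a + 7b + c = -213/2
Solving the system yields a = -2, b = -1/2, c = -5.
So h(t) = -2t^2 - (1/2)t - 5.
Check: h(3) = -49/2. ✓

h(t) = -2t^2 - (1/2)t - 5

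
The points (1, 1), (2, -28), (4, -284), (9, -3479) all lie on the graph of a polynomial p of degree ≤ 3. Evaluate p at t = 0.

Write p(t) = at^3 + bt^2 + ct + d. Substituting each data point gives a linear system:
  a + b + c + d = 1
  8a + 4b + 2c + d = -28
  64a + 16b + 4c + d = -284
  729a + 81b + 9c + d = -3479
Solving the system yields a = -5, b = 2, c = 0, d = 4.
So p(t) = -5t^3 + 2t^2 + 4.
Then p(0) = 4.

4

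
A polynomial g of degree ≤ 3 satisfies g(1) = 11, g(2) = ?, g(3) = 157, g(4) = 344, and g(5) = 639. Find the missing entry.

54

The 4 known points determine the degree-3 polynomial uniquely.
Write g(n) = an^3 + bn^2 + cn + d. Substituting each data point gives a linear system:
  a + b + c + d = 11
  27a + 9b + 3c + d = 157
  64a + 16b + 4c + d = 344
  125a + 25b + 5c + d = 639
Solving the system yields a = 4, b = 6, c = -3, d = 4.
So g(n) = 4n^3 + 6n^2 - 3n + 4.
Then g(2) = 54.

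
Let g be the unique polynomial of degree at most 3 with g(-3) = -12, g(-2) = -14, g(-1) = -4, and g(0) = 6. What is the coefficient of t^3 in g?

Write g(t) = at^3 + bt^2 + ct + d. Substituting each data point gives a linear system:
  -27a + 9b - 3c + d = -12
  -8a + 4b - 2c + d = -14
  -a + b - c + d = -4
  d = 6
Solving the system yields a = -2, b = -6, c = 6, d = 6.
So g(t) = -2t³ - 6t² + 6t + 6.
The leading coefficient is -2.

-2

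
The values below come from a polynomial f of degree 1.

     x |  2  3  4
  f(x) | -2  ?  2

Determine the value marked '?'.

0

On equispaced nodes a degree-1 polynomial has vanishing second forward difference, so
  f(2) - 2·f(3) + f(4) = 0.
Substituting the known values and solving for f(3):
  -2·f(3) = 0
  f(3) = 0.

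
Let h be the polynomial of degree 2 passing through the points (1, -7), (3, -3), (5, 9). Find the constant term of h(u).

Write h(u) = au^2 + bu + c. Substituting each data point gives a linear system:
  a + b + c = -7
  9a + 3b + c = -3
  25a + 5b + c = 9
Solving the system yields a = 1, b = -2, c = -6.
So h(u) = u^2 - 2u - 6.
The constant term is -6.

-6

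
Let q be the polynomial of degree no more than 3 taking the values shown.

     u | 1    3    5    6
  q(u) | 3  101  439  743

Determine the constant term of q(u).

-1

Write q(u) = au^3 + bu^2 + cu + d. Substituting each data point gives a linear system:
  a + b + c + d = 3
  27a + 9b + 3c + d = 101
  125a + 25b + 5c + d = 439
  216a + 36b + 6c + d = 743
Solving the system yields a = 3, b = 3, c = -2, d = -1.
So q(u) = 3u³ + 3u² - 2u - 1.
The constant term is -1.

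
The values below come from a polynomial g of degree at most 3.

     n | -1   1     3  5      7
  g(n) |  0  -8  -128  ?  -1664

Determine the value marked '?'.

The 4 known points determine the degree-3 polynomial uniquely.
Write g(n) = an^3 + bn^2 + cn + d. Substituting each data point gives a linear system:
  -a + b - c + d = 0
  a + b + c + d = -8
  27a + 9b + 3c + d = -128
  343a + 49b + 7c + d = -1664
Solving the system yields a = -5, b = 1, c = 1, d = -5.
So g(n) = -5n^3 + n^2 + n - 5.
Then g(5) = -600.

-600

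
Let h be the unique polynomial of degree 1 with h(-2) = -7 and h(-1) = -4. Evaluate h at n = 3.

8

Using the Lagrange interpolation formula with nodes -2, -1:
  L_0(n) = (n + 1) / -1
  L_1(n) = (n + 2) / 1
Then h(n) = -7·L_0(n) - 4·L_1(n).
Expanding and collecting terms gives h(n) = 3n - 1.
Evaluating at n = 3: h(3) = 8.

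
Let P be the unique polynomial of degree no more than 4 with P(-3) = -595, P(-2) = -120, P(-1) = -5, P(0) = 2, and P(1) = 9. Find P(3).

-265

Using the Lagrange interpolation formula with nodes -3, -2, -1, 0, 1:
  L_0(u) = (u + 2)(u + 1)u(u - 1) / 24
  L_1(u) = (u + 3)(u + 1)u(u - 1) / -6
  L_2(u) = (u + 3)(u + 2)u(u - 1) / 4
  L_3(u) = (u + 3)(u + 2)(u + 1)(u - 1) / -6
  L_4(u) = (u + 3)(u + 2)(u + 1)u / 24
Then P(u) = -595·L_0(u) - 120·L_1(u) - 5·L_2(u) + 2·L_3(u) + 9·L_4(u).
Expanding and collecting terms gives P(u) = -6u⁴ + 6u³ + 6u² + u + 2.
Evaluating at u = 3: P(3) = -265.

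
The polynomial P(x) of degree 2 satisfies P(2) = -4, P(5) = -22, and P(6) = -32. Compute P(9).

-74

Write P(x) = ax^2 + bx + c. Substituting each data point gives a linear system:
  4a + 2b + c = -4
  25a + 5b + c = -22
  36a + 6b + c = -32
Solving the system yields a = -1, b = 1, c = -2.
So P(x) = -x² + x - 2.
Then P(9) = -74.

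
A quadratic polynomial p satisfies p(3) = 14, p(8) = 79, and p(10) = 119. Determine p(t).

p(t) = t^2 + 2t - 1

Write p(t) = at^2 + bt + c. Substituting each data point gives a linear system:
  9a + 3b + c = 14
  64a + 8b + c = 79
  100a + 10b + c = 119
Solving the system yields a = 1, b = 2, c = -1.
So p(t) = t^2 + 2t - 1.
Check: p(8) = 79. ✓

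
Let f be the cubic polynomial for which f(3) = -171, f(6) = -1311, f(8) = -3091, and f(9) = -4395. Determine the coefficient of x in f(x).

Write f(x) = ax^3 + bx^2 + cx + d. Substituting each data point gives a linear system:
  27a + 9b + 3c + d = -171
  216a + 36b + 6c + d = -1311
  512a + 64b + 8c + d = -3091
  729a + 81b + 9c + d = -4395
Solving the system yields a = -6, b = 0, c = -2, d = -3.
So f(x) = -6x^3 - 2x - 3.
The coefficient of x is -2.

-2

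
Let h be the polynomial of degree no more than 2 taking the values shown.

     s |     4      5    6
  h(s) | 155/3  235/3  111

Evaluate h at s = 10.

Write h(s) = as^2 + bs + c. Substituting each data point gives a linear system:
  16a + 4b + c = 155/3
  25a + 5b + c = 235/3
  36a + 6b + c = 111
Solving the system yields a = 3, b = -1/3, c = 5.
So h(s) = 3s^2 - (1/3)s + 5.
Then h(10) = 905/3.

905/3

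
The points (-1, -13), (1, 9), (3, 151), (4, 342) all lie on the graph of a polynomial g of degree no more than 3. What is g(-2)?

Write g(u) = au^3 + bu^2 + cu + d. Substituting each data point gives a linear system:
  -a + b - c + d = -13
  a + b + c + d = 9
  27a + 9b + 3c + d = 151
  64a + 16b + 4c + d = 342
Solving the system yields a = 5, b = 0, c = 6, d = -2.
So g(u) = 5u³ + 6u - 2.
Then g(-2) = -54.

-54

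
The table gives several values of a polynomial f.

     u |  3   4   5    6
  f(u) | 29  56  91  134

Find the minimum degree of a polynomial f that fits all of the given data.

2

Forward differences of the values at u = 3, 4, 5, 6:
  f  : 29  56  91  134
  Δ  : 27  35  43
  Δ^2: 8  8
  Δ^3: 0
The second differences are constant (8) and nonzero, while all higher differences vanish, so the minimal degree is 2.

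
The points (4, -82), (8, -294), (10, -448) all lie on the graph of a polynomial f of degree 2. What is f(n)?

Write f(n) = an^2 + bn + c. Substituting each data point gives a linear system:
  16a + 4b + c = -82
  64a + 8b + c = -294
  100a + 10b + c = -448
Solving the system yields a = -4, b = -5, c = 2.
So f(n) = -4n² - 5n + 2.
Check: f(4) = -82. ✓

f(n) = -4n^2 - 5n + 2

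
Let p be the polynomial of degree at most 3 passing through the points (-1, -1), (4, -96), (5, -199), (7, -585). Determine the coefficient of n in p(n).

1

Write p(n) = an^3 + bn^2 + cn + d. Substituting each data point gives a linear system:
  -a + b - c + d = -1
  64a + 16b + 4c + d = -96
  125a + 25b + 5c + d = -199
  343a + 49b + 7c + d = -585
Solving the system yields a = -2, b = 2, c = 1, d = -4.
So p(n) = -2n^3 + 2n^2 + n - 4.
The coefficient of n is 1.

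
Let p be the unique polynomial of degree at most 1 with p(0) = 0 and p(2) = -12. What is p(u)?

p(u) = -6u

Write p(u) = au + b. Substituting each data point gives a linear system:
  b = 0
  2a + b = -12
Solving the system yields a = -6, b = 0.
So p(u) = -6u.
Check: p(2) = -12. ✓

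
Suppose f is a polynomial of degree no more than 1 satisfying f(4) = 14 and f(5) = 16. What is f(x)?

f(x) = 2x + 6

Write f(x) = ax + b. Substituting each data point gives a linear system:
  4a + b = 14
  5a + b = 16
Solving the system yields a = 2, b = 6.
So f(x) = 2x + 6.
Check: f(5) = 16. ✓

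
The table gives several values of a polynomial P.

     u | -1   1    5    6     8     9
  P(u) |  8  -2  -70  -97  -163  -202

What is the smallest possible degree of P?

2

Divided differences on the nodes -1, 1, 5, 6, 8, 9:
  order 0: 8  -2  -70  -97  -163  -202
  order 1: -5  -17  -27  -33  -39
  order 2: -2  -2  -2  -2
  order 3: 0  0  0
  order 4: 0  0
  order 5: 0
The order-2 divided differences are all -2 (nonzero) and every higher order vanishes, so the data lies on a polynomial of degree exactly 2.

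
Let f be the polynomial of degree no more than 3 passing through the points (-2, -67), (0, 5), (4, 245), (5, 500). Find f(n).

Write f(n) = an^3 + bn^2 + cn + d. Substituting each data point gives a linear system:
  -8a + 4b - 2c + d = -67
  d = 5
  64a + 16b + 4c + d = 245
  125a + 25b + 5c + d = 500
Solving the system yields a = 5, b = -6, c = 4, d = 5.
So f(n) = 5n^3 - 6n^2 + 4n + 5.
Check: f(4) = 245. ✓

f(n) = 5n^3 - 6n^2 + 4n + 5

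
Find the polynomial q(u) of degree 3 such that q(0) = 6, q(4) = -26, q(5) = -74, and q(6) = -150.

Write q(u) = au^3 + bu^2 + cu + d. Substituting each data point gives a linear system:
  d = 6
  64a + 16b + 4c + d = -26
  125a + 25b + 5c + d = -74
  216a + 36b + 6c + d = -150
Solving the system yields a = -1, b = 1, c = 4, d = 6.
So q(u) = -u^3 + u^2 + 4u + 6.
Check: q(5) = -74. ✓

q(u) = -u^3 + u^2 + 4u + 6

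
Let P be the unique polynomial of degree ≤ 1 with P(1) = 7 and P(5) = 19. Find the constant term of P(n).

4

Write P(n) = an + b. Substituting each data point gives a linear system:
  a + b = 7
  5a + b = 19
Solving the system yields a = 3, b = 4.
So P(n) = 3n + 4.
The constant term is 4.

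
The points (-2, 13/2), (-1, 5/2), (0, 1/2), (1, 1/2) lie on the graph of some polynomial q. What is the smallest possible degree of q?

2

Forward differences of the values at u = -2, -1, 0, 1:
  q  : 13/2  5/2  1/2  1/2
  Δ  : -4  -2  0
  Δ^2: 2  2
  Δ^3: 0
The second differences are constant (2) and nonzero, while all higher differences vanish, so the minimal degree is 2.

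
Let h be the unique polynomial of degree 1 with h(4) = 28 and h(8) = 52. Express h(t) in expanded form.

Using the Lagrange interpolation formula with nodes 4, 8:
  L_0(t) = (t - 8) / -4
  L_1(t) = (t - 4) / 4
Then h(t) = 28·L_0(t) + 52·L_1(t).
Expanding and collecting terms gives h(t) = 6t + 4.
Check: h(4) = 28. ✓

h(t) = 6t + 4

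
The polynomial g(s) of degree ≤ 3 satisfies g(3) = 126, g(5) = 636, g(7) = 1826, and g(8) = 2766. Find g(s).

Using the Lagrange interpolation formula with nodes 3, 5, 7, 8:
  L_0(s) = (s - 5)(s - 7)(s - 8) / -40
  L_1(s) = (s - 3)(s - 7)(s - 8) / 12
  L_2(s) = (s - 3)(s - 5)(s - 8) / -8
  L_3(s) = (s - 3)(s - 5)(s - 7) / 15
Then g(s) = 126·L_0(s) + 636·L_1(s) + 1826·L_2(s) + 2766·L_3(s).
Expanding and collecting terms gives g(s) = 6s^3 - 5s^2 + s + 6.
Check: g(5) = 636. ✓

g(s) = 6s^3 - 5s^2 + s + 6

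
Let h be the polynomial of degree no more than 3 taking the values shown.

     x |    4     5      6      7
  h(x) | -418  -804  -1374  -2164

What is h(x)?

h(x) = -6x^3 - 2x^2 - 2x + 6

Write h(x) = ax^3 + bx^2 + cx + d. Substituting each data point gives a linear system:
  64a + 16b + 4c + d = -418
  125a + 25b + 5c + d = -804
  216a + 36b + 6c + d = -1374
  343a + 49b + 7c + d = -2164
Solving the system yields a = -6, b = -2, c = -2, d = 6.
So h(x) = -6x^3 - 2x^2 - 2x + 6.
Check: h(7) = -2164. ✓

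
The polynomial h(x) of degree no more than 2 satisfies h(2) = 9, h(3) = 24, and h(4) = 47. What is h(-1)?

Using the Lagrange interpolation formula with nodes 2, 3, 4:
  L_0(x) = (x - 3)(x - 4) / 2
  L_1(x) = (x - 2)(x - 4) / -1
  L_2(x) = (x - 2)(x - 3) / 2
Then h(x) = 9·L_0(x) + 24·L_1(x) + 47·L_2(x).
Expanding and collecting terms gives h(x) = 4x² - 5x + 3.
Evaluating at x = -1: h(-1) = 12.

12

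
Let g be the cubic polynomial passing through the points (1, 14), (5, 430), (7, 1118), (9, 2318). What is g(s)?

Write g(s) = as^3 + bs^2 + cs + d. Substituting each data point gives a linear system:
  a + b + c + d = 14
  125a + 25b + 5c + d = 430
  343a + 49b + 7c + d = 1118
  729a + 81b + 9c + d = 2318
Solving the system yields a = 3, b = 1, c = 5, d = 5.
So g(s) = 3s³ + s² + 5s + 5.
Check: g(1) = 14. ✓

g(s) = 3s^3 + s^2 + 5s + 5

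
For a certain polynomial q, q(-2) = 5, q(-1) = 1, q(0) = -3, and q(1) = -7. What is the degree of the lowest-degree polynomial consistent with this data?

Forward differences of the values at t = -2, -1, 0, 1:
  q  : 5  1  -3  -7
  Δ  : -4  -4  -4
  Δ^2: 0  0
  Δ^3: 0
The first differences are constant (-4) and nonzero, while all higher differences vanish, so the minimal degree is 1.

1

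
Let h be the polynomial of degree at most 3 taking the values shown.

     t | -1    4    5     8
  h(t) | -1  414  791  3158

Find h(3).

Write h(t) = at^3 + bt^2 + ct + d. Substituting each data point gives a linear system:
  -a + b - c + d = -1
  64a + 16b + 4c + d = 414
  125a + 25b + 5c + d = 791
  512a + 64b + 8c + d = 3158
Solving the system yields a = 6, b = 1, c = 2, d = 6.
So h(t) = 6t^3 + t^2 + 2t + 6.
Then h(3) = 183.

183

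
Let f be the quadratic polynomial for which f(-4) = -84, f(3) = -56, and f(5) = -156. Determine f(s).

f(s) = -6s^2 - 2s + 4

Using the Lagrange interpolation formula with nodes -4, 3, 5:
  L_0(s) = (s - 3)(s - 5) / 63
  L_1(s) = (s + 4)(s - 5) / -14
  L_2(s) = (s + 4)(s - 3) / 18
Then f(s) = -84·L_0(s) - 56·L_1(s) - 156·L_2(s).
Expanding and collecting terms gives f(s) = -6s^2 - 2s + 4.
Check: f(-4) = -84. ✓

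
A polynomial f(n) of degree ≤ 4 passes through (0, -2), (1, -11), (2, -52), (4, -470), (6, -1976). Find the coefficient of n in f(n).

Write f(n) = an^4 + bn^3 + cn^2 + dn + e. Substituting each data point gives a linear system:
  e = -2
  a + b + c + d + e = -11
  16a + 8b + 4c + 2d + e = -52
  256a + 64b + 16c + 4d + e = -470
  1296a + 216b + 36c + 6d + e = -1976
Solving the system yields a = -1, b = -3, c = 0, d = -5, e = -2.
So f(n) = -n^4 - 3n^3 - 5n - 2.
The coefficient of n is -5.

-5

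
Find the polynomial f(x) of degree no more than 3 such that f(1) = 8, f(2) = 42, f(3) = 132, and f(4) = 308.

Using the Lagrange interpolation formula with nodes 1, 2, 3, 4:
  L_0(x) = (x - 2)(x - 3)(x - 4) / -6
  L_1(x) = (x - 1)(x - 3)(x - 4) / 2
  L_2(x) = (x - 1)(x - 2)(x - 4) / -2
  L_3(x) = (x - 1)(x - 2)(x - 3) / 6
Then f(x) = 8·L_0(x) + 42·L_1(x) + 132·L_2(x) + 308·L_3(x).
Expanding and collecting terms gives f(x) = 5x^3 - 2x^2 + 5x.
Check: f(3) = 132. ✓

f(x) = 5x^3 - 2x^2 + 5x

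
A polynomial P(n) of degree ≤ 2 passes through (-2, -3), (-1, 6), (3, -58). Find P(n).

P(n) = -5n^2 - 6n + 5

Write P(n) = an^2 + bn + c. Substituting each data point gives a linear system:
  4a - 2b + c = -3
  a - b + c = 6
  9a + 3b + c = -58
Solving the system yields a = -5, b = -6, c = 5.
So P(n) = -5n^2 - 6n + 5.
Check: P(3) = -58. ✓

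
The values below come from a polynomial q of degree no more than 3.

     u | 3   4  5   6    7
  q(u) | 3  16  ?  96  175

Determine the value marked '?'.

45

On equispaced nodes a degree-3 polynomial has vanishing fourth forward difference, so
  q(3) - 4·q(4) + 6·q(5) - 4·q(6) + q(7) = 0.
Substituting the known values and solving for q(5):
  6·q(5) = 270
  q(5) = 45.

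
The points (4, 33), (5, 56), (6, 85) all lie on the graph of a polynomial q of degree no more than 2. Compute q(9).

Forward differences of the values at u = 4, 5, 6:
  q  : 33  56  85
  Δ  : 23  29
  Δ^2: 6
The second differences are constant, confirming degree 2.
Interpolating (Newton forward form) and evaluating at u = 9 gives q(9) = 208.

208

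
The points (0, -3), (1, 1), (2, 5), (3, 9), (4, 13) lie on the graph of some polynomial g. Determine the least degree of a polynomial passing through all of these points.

1

Forward differences of the values at t = 0, 1, 2, 3, 4:
  g  : -3  1  5  9  13
  Δ  : 4  4  4  4
  Δ^2: 0  0  0
  Δ^3: 0  0
  Δ^4: 0
The first differences are constant (4) and nonzero, while all higher differences vanish, so the minimal degree is 1.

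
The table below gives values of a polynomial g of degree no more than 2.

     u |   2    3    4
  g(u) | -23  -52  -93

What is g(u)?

g(u) = -6u^2 + u - 1

Write g(u) = au^2 + bu + c. Substituting each data point gives a linear system:
  4a + 2b + c = -23
  9a + 3b + c = -52
  16a + 4b + c = -93
Solving the system yields a = -6, b = 1, c = -1.
So g(u) = -6u² + u - 1.
Check: g(4) = -93. ✓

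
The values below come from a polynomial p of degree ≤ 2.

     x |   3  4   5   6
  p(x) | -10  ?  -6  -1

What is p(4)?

On equispaced nodes a degree-2 polynomial has vanishing third forward difference, so
  - p(3) + 3·p(4) - 3·p(5) + p(6) = 0.
Substituting the known values and solving for p(4):
  3·p(4) = -27
  p(4) = -9.

-9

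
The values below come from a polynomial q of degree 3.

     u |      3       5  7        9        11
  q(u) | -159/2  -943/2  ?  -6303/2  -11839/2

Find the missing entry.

On equispaced nodes a degree-3 polynomial has vanishing fourth forward difference, so
  q(3) - 4·q(5) + 6·q(7) - 4·q(9) + q(11) = 0.
Substituting the known values and solving for q(7):
  6·q(7) = -8493
  q(7) = -2831/2.

-2831/2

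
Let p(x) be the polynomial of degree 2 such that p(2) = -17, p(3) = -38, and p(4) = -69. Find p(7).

Write p(x) = ax^2 + bx + c. Substituting each data point gives a linear system:
  4a + 2b + c = -17
  9a + 3b + c = -38
  16a + 4b + c = -69
Solving the system yields a = -5, b = 4, c = -5.
So p(x) = -5x² + 4x - 5.
Then p(7) = -222.

-222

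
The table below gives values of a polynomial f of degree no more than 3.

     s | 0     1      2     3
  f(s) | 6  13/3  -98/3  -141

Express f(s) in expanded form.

f(s) = -6s^3 + (1/3)s^2 + 4s + 6

Write f(s) = as^3 + bs^2 + cs + d. Substituting each data point gives a linear system:
  d = 6
  a + b + c + d = 13/3
  8a + 4b + 2c + d = -98/3
  27a + 9b + 3c + d = -141
Solving the system yields a = -6, b = 1/3, c = 4, d = 6.
So f(s) = -6s³ + (1/3)s² + 4s + 6.
Check: f(1) = 13/3. ✓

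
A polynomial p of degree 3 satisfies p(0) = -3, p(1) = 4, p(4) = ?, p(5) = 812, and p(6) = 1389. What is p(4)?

421

The 4 known points determine the degree-3 polynomial uniquely.
Write p(x) = ax^3 + bx^2 + cx + d. Substituting each data point gives a linear system:
  d = -3
  a + b + c + d = 4
  125a + 25b + 5c + d = 812
  216a + 36b + 6c + d = 1389
Solving the system yields a = 6, b = 3, c = -2, d = -3.
So p(x) = 6x^3 + 3x^2 - 2x - 3.
Then p(4) = 421.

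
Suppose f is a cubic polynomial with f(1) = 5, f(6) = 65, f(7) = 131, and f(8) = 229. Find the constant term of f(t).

5

Write f(t) = at^3 + bt^2 + ct + d. Substituting each data point gives a linear system:
  a + b + c + d = 5
  216a + 36b + 6c + d = 65
  343a + 49b + 7c + d = 131
  512a + 64b + 8c + d = 229
Solving the system yields a = 1, b = -5, c = 4, d = 5.
So f(t) = t³ - 5t² + 4t + 5.
The constant term is 5.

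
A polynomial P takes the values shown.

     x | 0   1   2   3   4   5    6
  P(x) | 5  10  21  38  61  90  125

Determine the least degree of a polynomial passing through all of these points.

Forward differences of the values at x = 0, 1, 2, 3, 4, 5, 6:
  P  : 5  10  21  38  61  90  125
  Δ  : 5  11  17  23  29  35
  Δ^2: 6  6  6  6  6
  Δ^3: 0  0  0  0
  Δ^4: 0  0  0
  Δ^5: 0  0
  Δ^6: 0
The second differences are constant (6) and nonzero, while all higher differences vanish, so the minimal degree is 2.

2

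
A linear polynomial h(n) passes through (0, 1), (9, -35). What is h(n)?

Using the Lagrange interpolation formula with nodes 0, 9:
  L_0(n) = (n - 9) / -9
  L_1(n) = n / 9
Then h(n) = 1·L_0(n) - 35·L_1(n).
Expanding and collecting terms gives h(n) = -4n + 1.
Check: h(0) = 1. ✓

h(n) = -4n + 1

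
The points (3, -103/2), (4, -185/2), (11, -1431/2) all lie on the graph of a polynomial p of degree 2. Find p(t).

Write p(t) = at^2 + bt + c. Substituting each data point gives a linear system:
  9a + 3b + c = -103/2
  16a + 4b + c = -185/2
  121a + 11b + c = -1431/2
Solving the system yields a = -6, b = 1, c = -1/2.
So p(t) = -6t² + t - 1/2.
Check: p(3) = -103/2. ✓

p(t) = -6t^2 + t - 1/2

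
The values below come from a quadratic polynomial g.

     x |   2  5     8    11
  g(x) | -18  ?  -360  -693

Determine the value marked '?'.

-135

On equispaced nodes a degree-2 polynomial has vanishing third forward difference, so
  - g(2) + 3·g(5) - 3·g(8) + g(11) = 0.
Substituting the known values and solving for g(5):
  3·g(5) = -405
  g(5) = -135.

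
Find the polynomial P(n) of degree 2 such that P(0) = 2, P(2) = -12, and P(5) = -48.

P(n) = -n^2 - 5n + 2

Write P(n) = an^2 + bn + c. Substituting each data point gives a linear system:
  c = 2
  4a + 2b + c = -12
  25a + 5b + c = -48
Solving the system yields a = -1, b = -5, c = 2.
So P(n) = -n² - 5n + 2.
Check: P(2) = -12. ✓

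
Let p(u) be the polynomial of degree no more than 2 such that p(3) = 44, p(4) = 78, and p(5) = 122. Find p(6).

176

Write p(u) = au^2 + bu + c. Substituting each data point gives a linear system:
  9a + 3b + c = 44
  16a + 4b + c = 78
  25a + 5b + c = 122
Solving the system yields a = 5, b = -1, c = 2.
So p(u) = 5u^2 - u + 2.
Then p(6) = 176.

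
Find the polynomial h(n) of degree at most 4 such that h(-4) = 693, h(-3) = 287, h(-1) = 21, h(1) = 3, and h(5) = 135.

Write h(n) = an^4 + bn^3 + cn^2 + dn + e. Substituting each data point gives a linear system:
  256a - 64b + 16c - 4d + e = 693
  81a - 27b + 9c - 3d + e = 287
  a - b + c - d + e = 21
  a + b + c + d + e = 3
  625a + 125b + 25c + 5d + e = 135
Solving the system yields a = 1, b = -5, c = 6, d = -4, e = 5.
So h(n) = n⁴ - 5n³ + 6n² - 4n + 5.
Check: h(-1) = 21. ✓

h(n) = n^4 - 5n^3 + 6n^2 - 4n + 5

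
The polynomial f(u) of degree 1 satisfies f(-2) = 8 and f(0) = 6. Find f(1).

5

Write f(u) = au + b. Substituting each data point gives a linear system:
  -2a + b = 8
  b = 6
Solving the system yields a = -1, b = 6.
So f(u) = -u + 6.
Then f(1) = 5.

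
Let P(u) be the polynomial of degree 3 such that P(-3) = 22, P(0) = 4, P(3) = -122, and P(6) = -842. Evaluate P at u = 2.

Using the Lagrange interpolation formula with nodes -3, 0, 3, 6:
  L_0(u) = u(u - 3)(u - 6) / -162
  L_1(u) = (u + 3)(u - 3)(u - 6) / 54
  L_2(u) = (u + 3)u(u - 6) / -54
  L_3(u) = (u + 3)u(u - 3) / 162
Then P(u) = 22·L_0(u) + 4·L_1(u) - 122·L_2(u) - 842·L_3(u).
Expanding and collecting terms gives P(u) = -3u^3 - 6u^2 + 3u + 4.
Evaluating at u = 2: P(2) = -38.

-38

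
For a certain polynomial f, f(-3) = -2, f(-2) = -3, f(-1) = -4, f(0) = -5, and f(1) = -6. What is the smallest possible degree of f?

1

Forward differences of the values at t = -3, -2, -1, 0, 1:
  f  : -2  -3  -4  -5  -6
  Δ  : -1  -1  -1  -1
  Δ^2: 0  0  0
  Δ^3: 0  0
  Δ^4: 0
The first differences are constant (-1) and nonzero, while all higher differences vanish, so the minimal degree is 1.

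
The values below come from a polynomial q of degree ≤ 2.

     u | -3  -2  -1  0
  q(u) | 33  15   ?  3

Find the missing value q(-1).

5

The 3 known points determine the degree-2 polynomial uniquely.
Write q(u) = au^2 + bu + c. Substituting each data point gives a linear system:
  9a - 3b + c = 33
  4a - 2b + c = 15
  c = 3
Solving the system yields a = 4, b = 2, c = 3.
So q(u) = 4u^2 + 2u + 3.
Then q(-1) = 5.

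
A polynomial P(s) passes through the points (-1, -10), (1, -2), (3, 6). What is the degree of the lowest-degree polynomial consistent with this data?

Forward differences of the values at s = -1, 1, 3:
  P  : -10  -2  6
  Δ  : 8  8
  Δ^2: 0
The first differences are constant (8) and nonzero, while all higher differences vanish, so the minimal degree is 1.

1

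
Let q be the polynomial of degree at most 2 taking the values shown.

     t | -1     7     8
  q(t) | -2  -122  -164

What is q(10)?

Using the Lagrange interpolation formula with nodes -1, 7, 8:
  L_0(t) = (t - 7)(t - 8) / 72
  L_1(t) = (t + 1)(t - 8) / -8
  L_2(t) = (t + 1)(t - 7) / 9
Then q(t) = -2·L_0(t) - 122·L_1(t) - 164·L_2(t).
Expanding and collecting terms gives q(t) = -3t^2 + 3t + 4.
Evaluating at t = 10: q(10) = -266.

-266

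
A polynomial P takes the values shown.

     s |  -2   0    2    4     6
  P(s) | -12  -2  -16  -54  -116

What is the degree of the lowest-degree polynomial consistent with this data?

2

Forward differences of the values at s = -2, 0, 2, 4, 6:
  P  : -12  -2  -16  -54  -116
  Δ  : 10  -14  -38  -62
  Δ^2: -24  -24  -24
  Δ^3: 0  0
  Δ^4: 0
The second differences are constant (-24) and nonzero, while all higher differences vanish, so the minimal degree is 2.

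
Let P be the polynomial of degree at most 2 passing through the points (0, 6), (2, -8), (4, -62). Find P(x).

P(x) = -5x^2 + 3x + 6

Write P(x) = ax^2 + bx + c. Substituting each data point gives a linear system:
  c = 6
  4a + 2b + c = -8
  16a + 4b + c = -62
Solving the system yields a = -5, b = 3, c = 6.
So P(x) = -5x² + 3x + 6.
Check: P(0) = 6. ✓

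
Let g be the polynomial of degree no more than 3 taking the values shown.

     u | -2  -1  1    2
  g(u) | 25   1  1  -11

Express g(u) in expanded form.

Using the Lagrange interpolation formula with nodes -2, -1, 1, 2:
  L_0(u) = (u + 1)(u - 1)(u - 2) / -12
  L_1(u) = (u + 2)(u - 1)(u - 2) / 6
  L_2(u) = (u + 2)(u + 1)(u - 2) / -6
  L_3(u) = (u + 2)(u + 1)(u - 1) / 12
Then g(u) = 25·L_0(u) + 1·L_1(u) + 1·L_2(u) - 11·L_3(u).
Expanding and collecting terms gives g(u) = -3u³ + 2u² + 3u - 1.
Check: g(-2) = 25. ✓

g(u) = -3u^3 + 2u^2 + 3u - 1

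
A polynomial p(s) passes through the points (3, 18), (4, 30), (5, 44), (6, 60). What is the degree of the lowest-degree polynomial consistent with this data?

2

Forward differences of the values at s = 3, 4, 5, 6:
  p  : 18  30  44  60
  Δ  : 12  14  16
  Δ^2: 2  2
  Δ^3: 0
The second differences are constant (2) and nonzero, while all higher differences vanish, so the minimal degree is 2.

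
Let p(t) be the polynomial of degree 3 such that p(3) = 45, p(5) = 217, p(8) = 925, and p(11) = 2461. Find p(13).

4105

Write p(t) = at^3 + bt^2 + ct + d. Substituting each data point gives a linear system:
  27a + 9b + 3c + d = 45
  125a + 25b + 5c + d = 217
  512a + 64b + 8c + d = 925
  1331a + 121b + 11c + d = 2461
Solving the system yields a = 2, b = -2, c = 4, d = -3.
So p(t) = 2t^3 - 2t^2 + 4t - 3.
Then p(13) = 4105.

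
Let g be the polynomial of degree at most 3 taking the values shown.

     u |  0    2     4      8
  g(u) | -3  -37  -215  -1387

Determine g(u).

g(u) = -2u^3 - 6u^2 + 3u - 3

Using the Lagrange interpolation formula with nodes 0, 2, 4, 8:
  L_0(u) = (u - 2)(u - 4)(u - 8) / -64
  L_1(u) = u(u - 4)(u - 8) / 24
  L_2(u) = u(u - 2)(u - 8) / -32
  L_3(u) = u(u - 2)(u - 4) / 192
Then g(u) = -3·L_0(u) - 37·L_1(u) - 215·L_2(u) - 1387·L_3(u).
Expanding and collecting terms gives g(u) = -2u³ - 6u² + 3u - 3.
Check: g(0) = -3. ✓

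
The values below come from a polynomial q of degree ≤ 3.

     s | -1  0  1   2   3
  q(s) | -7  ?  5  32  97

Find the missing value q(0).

-2

On equispaced nodes a degree-3 polynomial has vanishing fourth forward difference, so
  q(-1) - 4·q(0) + 6·q(1) - 4·q(2) + q(3) = 0.
Substituting the known values and solving for q(0):
  -4·q(0) = 8
  q(0) = -2.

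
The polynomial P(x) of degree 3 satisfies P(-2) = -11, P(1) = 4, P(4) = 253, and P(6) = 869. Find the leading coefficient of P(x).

4

Write P(x) = ax^3 + bx^2 + cx + d. Substituting each data point gives a linear system:
  -8a + 4b - 2c + d = -11
  a + b + c + d = 4
  64a + 16b + 4c + d = 253
  216a + 36b + 6c + d = 869
Solving the system yields a = 4, b = 1, c = -6, d = 5.
So P(x) = 4x³ + x² - 6x + 5.
The leading coefficient is 4.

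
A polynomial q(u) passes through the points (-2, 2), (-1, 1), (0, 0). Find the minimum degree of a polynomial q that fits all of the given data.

1

Forward differences of the values at u = -2, -1, 0:
  q  : 2  1  0
  Δ  : -1  -1
  Δ^2: 0
The first differences are constant (-1) and nonzero, while all higher differences vanish, so the minimal degree is 1.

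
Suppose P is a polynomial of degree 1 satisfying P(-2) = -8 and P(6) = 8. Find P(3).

2

Write P(t) = at + b. Substituting each data point gives a linear system:
  -2a + b = -8
  6a + b = 8
Solving the system yields a = 2, b = -4.
So P(t) = 2t - 4.
Then P(3) = 2.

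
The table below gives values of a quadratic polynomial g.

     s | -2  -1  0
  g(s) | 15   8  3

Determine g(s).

Using the Lagrange interpolation formula with nodes -2, -1, 0:
  L_0(s) = (s + 1)s / 2
  L_1(s) = (s + 2)s / -1
  L_2(s) = (s + 2)(s + 1) / 2
Then g(s) = 15·L_0(s) + 8·L_1(s) + 3·L_2(s).
Expanding and collecting terms gives g(s) = s^2 - 4s + 3.
Check: g(0) = 3. ✓

g(s) = s^2 - 4s + 3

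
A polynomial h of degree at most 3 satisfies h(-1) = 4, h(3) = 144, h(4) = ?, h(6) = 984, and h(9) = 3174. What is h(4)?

The 4 known points determine the degree-3 polynomial uniquely.
Write h(u) = au^3 + bu^2 + cu + d. Substituting each data point gives a linear system:
  -a + b - c + d = 4
  27a + 9b + 3c + d = 144
  216a + 36b + 6c + d = 984
  729a + 81b + 9c + d = 3174
Solving the system yields a = 4, b = 3, c = 1, d = 6.
So h(u) = 4u^3 + 3u^2 + u + 6.
Then h(4) = 314.

314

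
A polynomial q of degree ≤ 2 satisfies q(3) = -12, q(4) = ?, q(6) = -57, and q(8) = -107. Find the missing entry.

The 3 known points determine the degree-2 polynomial uniquely.
Write q(n) = an^2 + bn + c. Substituting each data point gives a linear system:
  9a + 3b + c = -12
  36a + 6b + c = -57
  64a + 8b + c = -107
Solving the system yields a = -2, b = 3, c = -3.
So q(n) = -2n² + 3n - 3.
Then q(4) = -23.

-23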